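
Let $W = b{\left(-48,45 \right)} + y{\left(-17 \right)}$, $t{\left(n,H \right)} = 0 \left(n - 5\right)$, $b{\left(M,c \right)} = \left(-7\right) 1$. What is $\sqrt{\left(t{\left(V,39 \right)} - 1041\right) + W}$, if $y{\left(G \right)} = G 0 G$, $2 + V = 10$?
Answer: $2 i \sqrt{262} \approx 32.373 i$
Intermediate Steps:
$b{\left(M,c \right)} = -7$
$V = 8$ ($V = -2 + 10 = 8$)
$t{\left(n,H \right)} = 0$ ($t{\left(n,H \right)} = 0 \left(-5 + n\right) = 0$)
$y{\left(G \right)} = 0$ ($y{\left(G \right)} = 0 G = 0$)
$W = -7$ ($W = -7 + 0 = -7$)
$\sqrt{\left(t{\left(V,39 \right)} - 1041\right) + W} = \sqrt{\left(0 - 1041\right) - 7} = \sqrt{-1041 - 7} = \sqrt{-1048} = 2 i \sqrt{262}$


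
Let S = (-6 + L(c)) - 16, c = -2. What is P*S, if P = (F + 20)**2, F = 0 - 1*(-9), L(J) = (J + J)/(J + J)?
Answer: -17661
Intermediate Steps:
L(J) = 1 (L(J) = (2*J)/((2*J)) = (2*J)*(1/(2*J)) = 1)
F = 9 (F = 0 + 9 = 9)
P = 841 (P = (9 + 20)**2 = 29**2 = 841)
S = -21 (S = (-6 + 1) - 16 = -5 - 16 = -21)
P*S = 841*(-21) = -17661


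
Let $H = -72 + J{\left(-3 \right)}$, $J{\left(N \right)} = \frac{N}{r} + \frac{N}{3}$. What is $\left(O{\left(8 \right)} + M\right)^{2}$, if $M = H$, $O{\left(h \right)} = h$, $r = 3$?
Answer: $4356$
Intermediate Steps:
$J{\left(N \right)} = \frac{2 N}{3}$ ($J{\left(N \right)} = \frac{N}{3} + \frac{N}{3} = \frac{2 N}{3}$)
$H = -74$ ($H = -72 + \frac{2}{3} \left(-3\right) = -72 - 2 = -74$)
$M = -74$
$\left(O{\left(8 \right)} + M\right)^{2} = \left(8 - 74\right)^{2} = \left(-66\right)^{2} = 4356$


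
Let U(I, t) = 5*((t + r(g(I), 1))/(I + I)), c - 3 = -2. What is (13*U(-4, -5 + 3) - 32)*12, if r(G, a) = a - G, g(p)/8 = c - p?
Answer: 7227/2 ≈ 3613.5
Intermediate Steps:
c = 1 (c = 3 - 2 = 1)
g(p) = 8 - 8*p (g(p) = 8*(1 - p) = 8 - 8*p)
U(I, t) = 5*(-7 + t + 8*I)/(2*I) (U(I, t) = 5*((t + (1 - (8 - 8*I)))/(I + I)) = 5*((t + (1 + (-8 + 8*I)))/((2*I))) = 5*((t + (-7 + 8*I))*(1/(2*I))) = 5*((-7 + t + 8*I)*(1/(2*I))) = 5*((-7 + t + 8*I)/(2*I)) = 5*(-7 + t + 8*I)/(2*I))
(13*U(-4, -5 + 3) - 32)*12 = (13*((5/2)*(-7 + (-5 + 3) + 8*(-4))/(-4)) - 32)*12 = (13*((5/2)*(-1/4)*(-7 - 2 - 32)) - 32)*12 = (13*((5/2)*(-1/4)*(-41)) - 32)*12 = (13*(205/8) - 32)*12 = (2665/8 - 32)*12 = (2409/8)*12 = 7227/2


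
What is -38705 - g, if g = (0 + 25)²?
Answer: -39330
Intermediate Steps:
g = 625 (g = 25² = 625)
-38705 - g = -38705 - 1*625 = -38705 - 625 = -39330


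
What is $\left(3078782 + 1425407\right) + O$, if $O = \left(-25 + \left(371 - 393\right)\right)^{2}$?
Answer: $4506398$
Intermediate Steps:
$O = 2209$ ($O = \left(-25 - 22\right)^{2} = \left(-47\right)^{2} = 2209$)
$\left(3078782 + 1425407\right) + O = \left(3078782 + 1425407\right) + 2209 = 4504189 + 2209 = 4506398$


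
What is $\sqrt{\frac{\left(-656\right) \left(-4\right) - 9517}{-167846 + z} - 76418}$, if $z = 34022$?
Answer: $\frac{i \sqrt{21383727632049}}{16728} \approx 276.44 i$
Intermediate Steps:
$\sqrt{\frac{\left(-656\right) \left(-4\right) - 9517}{-167846 + z} - 76418} = \sqrt{\frac{\left(-656\right) \left(-4\right) - 9517}{-167846 + 34022} - 76418} = \sqrt{\frac{2624 - 9517}{-133824} - 76418} = \sqrt{\left(-6893\right) \left(- \frac{1}{133824}\right) - 76418} = \sqrt{\frac{6893}{133824} - 76418} = \sqrt{- \frac{10226555539}{133824}} = \frac{i \sqrt{21383727632049}}{16728}$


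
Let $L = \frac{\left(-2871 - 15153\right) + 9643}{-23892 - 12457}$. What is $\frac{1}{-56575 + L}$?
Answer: $- \frac{36349}{2056436294} \approx -1.7676 \cdot 10^{-5}$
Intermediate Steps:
$L = \frac{8381}{36349}$ ($L = \frac{\left(-2871 - 15153\right) + 9643}{-36349} = \left(-18024 + 9643\right) \left(- \frac{1}{36349}\right) = \left(-8381\right) \left(- \frac{1}{36349}\right) = \frac{8381}{36349} \approx 0.23057$)
$\frac{1}{-56575 + L} = \frac{1}{-56575 + \frac{8381}{36349}} = \frac{1}{- \frac{2056436294}{36349}} = - \frac{36349}{2056436294}$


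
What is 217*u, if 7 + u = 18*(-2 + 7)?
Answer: 18011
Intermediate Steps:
u = 83 (u = -7 + 18*(-2 + 7) = -7 + 18*5 = -7 + 90 = 83)
217*u = 217*83 = 18011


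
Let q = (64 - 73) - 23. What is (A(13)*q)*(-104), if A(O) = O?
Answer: 43264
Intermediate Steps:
q = -32 (q = -9 - 23 = -32)
(A(13)*q)*(-104) = (13*(-32))*(-104) = -416*(-104) = 43264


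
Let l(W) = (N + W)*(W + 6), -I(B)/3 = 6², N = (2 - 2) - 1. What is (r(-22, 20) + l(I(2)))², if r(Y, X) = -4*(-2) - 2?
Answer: 123743376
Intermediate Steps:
N = -1 (N = 0 - 1 = -1)
I(B) = -108 (I(B) = -3*6² = -3*36 = -108)
r(Y, X) = 6 (r(Y, X) = 8 - 2 = 6)
l(W) = (-1 + W)*(6 + W) (l(W) = (-1 + W)*(W + 6) = (-1 + W)*(6 + W))
(r(-22, 20) + l(I(2)))² = (6 + (-6 + (-108)² + 5*(-108)))² = (6 + (-6 + 11664 - 540))² = (6 + 11118)² = 11124² = 123743376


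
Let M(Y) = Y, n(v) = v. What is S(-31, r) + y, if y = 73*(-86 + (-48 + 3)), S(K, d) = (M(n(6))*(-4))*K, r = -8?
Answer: -8819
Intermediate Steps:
S(K, d) = -24*K (S(K, d) = (6*(-4))*K = -24*K)
y = -9563 (y = 73*(-86 - 45) = 73*(-131) = -9563)
S(-31, r) + y = -24*(-31) - 9563 = 744 - 9563 = -8819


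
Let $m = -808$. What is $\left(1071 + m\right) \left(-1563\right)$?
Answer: $-411069$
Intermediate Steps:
$\left(1071 + m\right) \left(-1563\right) = \left(1071 - 808\right) \left(-1563\right) = 263 \left(-1563\right) = -411069$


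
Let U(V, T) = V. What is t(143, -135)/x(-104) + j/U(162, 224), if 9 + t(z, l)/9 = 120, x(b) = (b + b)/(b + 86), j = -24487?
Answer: -545053/8424 ≈ -64.702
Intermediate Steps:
x(b) = 2*b/(86 + b) (x(b) = (2*b)/(86 + b) = 2*b/(86 + b))
t(z, l) = 999 (t(z, l) = -81 + 9*120 = -81 + 1080 = 999)
t(143, -135)/x(-104) + j/U(162, 224) = 999/((2*(-104)/(86 - 104))) - 24487/162 = 999/((2*(-104)/(-18))) - 24487*1/162 = 999/((2*(-104)*(-1/18))) - 24487/162 = 999/(104/9) - 24487/162 = 999*(9/104) - 24487/162 = 8991/104 - 24487/162 = -545053/8424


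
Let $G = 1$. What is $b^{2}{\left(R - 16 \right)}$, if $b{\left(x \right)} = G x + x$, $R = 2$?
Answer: $784$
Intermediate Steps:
$b{\left(x \right)} = 2 x$ ($b{\left(x \right)} = 1 x + x = x + x = 2 x$)
$b^{2}{\left(R - 16 \right)} = \left(2 \left(2 - 16\right)\right)^{2} = \left(2 \left(-14\right)\right)^{2} = \left(-28\right)^{2} = 784$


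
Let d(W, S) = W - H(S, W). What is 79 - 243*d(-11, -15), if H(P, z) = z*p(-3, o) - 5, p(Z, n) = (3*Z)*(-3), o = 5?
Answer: -70634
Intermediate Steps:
p(Z, n) = -9*Z
H(P, z) = -5 + 27*z (H(P, z) = z*(-9*(-3)) - 5 = z*27 - 5 = 27*z - 5 = -5 + 27*z)
d(W, S) = 5 - 26*W (d(W, S) = W - (-5 + 27*W) = W + (5 - 27*W) = 5 - 26*W)
79 - 243*d(-11, -15) = 79 - 243*(5 - 26*(-11)) = 79 - 243*(5 + 286) = 79 - 243*291 = 79 - 70713 = -70634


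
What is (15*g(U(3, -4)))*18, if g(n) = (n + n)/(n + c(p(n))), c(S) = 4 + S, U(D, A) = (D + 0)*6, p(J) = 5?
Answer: 360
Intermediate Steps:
U(D, A) = 6*D (U(D, A) = D*6 = 6*D)
g(n) = 2*n/(9 + n) (g(n) = (n + n)/(n + (4 + 5)) = (2*n)/(n + 9) = (2*n)/(9 + n) = 2*n/(9 + n))
(15*g(U(3, -4)))*18 = (15*(2*(6*3)/(9 + 6*3)))*18 = (15*(2*18/(9 + 18)))*18 = (15*(2*18/27))*18 = (15*(2*18*(1/27)))*18 = (15*(4/3))*18 = 20*18 = 360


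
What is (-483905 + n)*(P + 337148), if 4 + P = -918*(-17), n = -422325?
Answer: -319672632500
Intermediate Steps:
P = 15602 (P = -4 - 918*(-17) = -4 + 15606 = 15602)
(-483905 + n)*(P + 337148) = (-483905 - 422325)*(15602 + 337148) = -906230*352750 = -319672632500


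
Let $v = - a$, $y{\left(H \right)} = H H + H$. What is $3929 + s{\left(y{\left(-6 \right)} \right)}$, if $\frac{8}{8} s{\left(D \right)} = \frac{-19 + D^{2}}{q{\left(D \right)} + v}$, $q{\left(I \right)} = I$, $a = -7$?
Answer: $\frac{146254}{37} \approx 3952.8$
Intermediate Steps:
$y{\left(H \right)} = H + H^{2}$ ($y{\left(H \right)} = H^{2} + H = H + H^{2}$)
$v = 7$ ($v = \left(-1\right) \left(-7\right) = 7$)
$s{\left(D \right)} = \frac{-19 + D^{2}}{7 + D}$ ($s{\left(D \right)} = \frac{-19 + D^{2}}{D + 7} = \frac{-19 + D^{2}}{7 + D}$)
$3929 + s{\left(y{\left(-6 \right)} \right)} = 3929 + \frac{-19 + \left(- 6 \left(1 - 6\right)\right)^{2}}{7 - 6 \left(1 - 6\right)} = 3929 + \frac{-19 + \left(\left(-6\right) \left(-5\right)\right)^{2}}{7 - -30} = 3929 + \frac{-19 + 30^{2}}{7 + 30} = 3929 + \frac{-19 + 900}{37} = 3929 + \frac{1}{37} \cdot 881 = 3929 + \frac{881}{37} = \frac{146254}{37}$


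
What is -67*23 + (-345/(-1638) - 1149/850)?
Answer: -178926926/116025 ≈ -1542.1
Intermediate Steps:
-67*23 + (-345/(-1638) - 1149/850) = -1541 + (-345*(-1/1638) - 1149*1/850) = -1541 + (115/546 - 1149/850) = -1541 - 132401/116025 = -178926926/116025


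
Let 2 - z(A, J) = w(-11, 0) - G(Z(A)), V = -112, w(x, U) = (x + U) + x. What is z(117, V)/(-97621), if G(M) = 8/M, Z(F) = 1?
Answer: -32/97621 ≈ -0.00032780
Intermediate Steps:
w(x, U) = U + 2*x (w(x, U) = (U + x) + x = U + 2*x)
z(A, J) = 32 (z(A, J) = 2 - ((0 + 2*(-11)) - 8/1) = 2 - ((0 - 22) - 8) = 2 - (-22 - 1*8) = 2 - (-22 - 8) = 2 - 1*(-30) = 2 + 30 = 32)
z(117, V)/(-97621) = 32/(-97621) = 32*(-1/97621) = -32/97621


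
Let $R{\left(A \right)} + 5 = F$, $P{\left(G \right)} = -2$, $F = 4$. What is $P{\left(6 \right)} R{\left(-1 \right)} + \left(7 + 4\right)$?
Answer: $13$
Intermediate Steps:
$R{\left(A \right)} = -1$ ($R{\left(A \right)} = -5 + 4 = -1$)
$P{\left(6 \right)} R{\left(-1 \right)} + \left(7 + 4\right) = \left(-2\right) \left(-1\right) + \left(7 + 4\right) = 2 + 11 = 13$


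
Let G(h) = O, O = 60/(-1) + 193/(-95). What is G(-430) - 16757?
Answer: -1597808/95 ≈ -16819.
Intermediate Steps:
O = -5893/95 (O = 60*(-1) + 193*(-1/95) = -60 - 193/95 = -5893/95 ≈ -62.032)
G(h) = -5893/95
G(-430) - 16757 = -5893/95 - 16757 = -1597808/95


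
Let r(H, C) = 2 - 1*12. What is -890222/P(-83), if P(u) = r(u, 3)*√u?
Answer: -445111*I*√83/415 ≈ -9771.5*I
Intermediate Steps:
r(H, C) = -10 (r(H, C) = 2 - 12 = -10)
P(u) = -10*√u
-890222/P(-83) = -890222*I*√83/830 = -445111*I*√83/415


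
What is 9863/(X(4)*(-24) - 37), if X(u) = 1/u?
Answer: -9863/43 ≈ -229.37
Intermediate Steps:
9863/(X(4)*(-24) - 37) = 9863/(-24/4 - 37) = 9863/((1/4)*(-24) - 37) = 9863/(-6 - 37) = 9863/(-43) = 9863*(-1/43) = -9863/43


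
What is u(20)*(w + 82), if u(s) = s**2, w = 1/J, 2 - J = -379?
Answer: 12497200/381 ≈ 32801.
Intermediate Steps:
J = 381 (J = 2 - 1*(-379) = 2 + 379 = 381)
w = 1/381 ≈ 0.0026247
u(20)*(w + 82) = 20**2*(1/381 + 82) = 400*(31243/381) = 12497200/381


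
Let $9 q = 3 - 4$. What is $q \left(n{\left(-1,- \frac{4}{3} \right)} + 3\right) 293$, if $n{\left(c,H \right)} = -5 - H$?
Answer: $\frac{586}{27} \approx 21.704$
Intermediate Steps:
$q = - \frac{1}{9}$ ($q = \frac{3 - 4}{9} = \frac{1}{9} \left(-1\right) = - \frac{1}{9} \approx -0.11111$)
$q \left(n{\left(-1,- \frac{4}{3} \right)} + 3\right) 293 = - \frac{\left(-5 - - \frac{4}{3}\right) + 3}{9} \cdot 293 = - \frac{\left(-5 + \frac{4}{3}\right) + 3}{9} \cdot 293 = - \frac{- \frac{11}{3} + 3}{9} \cdot 293 = \left(- \frac{1}{9}\right) \left(- \frac{2}{3}\right) 293 = \frac{2}{27} \cdot 293 = \frac{586}{27}$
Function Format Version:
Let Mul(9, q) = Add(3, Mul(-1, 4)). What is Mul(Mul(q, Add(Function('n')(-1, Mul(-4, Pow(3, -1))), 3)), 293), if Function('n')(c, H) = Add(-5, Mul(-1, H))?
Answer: Rational(586, 27) ≈ 21.704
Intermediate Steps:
q = Rational(-1, 9) (q = Mul(Rational(1, 9), Add(3, Mul(-1, 4))) = Mul(Rational(1, 9), Add(3, -4)) = Mul(Rational(1, 9), -1) = Rational(-1, 9) ≈ -0.11111)
Mul(Mul(q, Add(Function('n')(-1, Mul(-4, Pow(3, -1))), 3)), 293) = Mul(Mul(Rational(-1, 9), Add(Add(-5, Mul(-1, Mul(-4, Pow(3, -1)))), 3)), 293) = Mul(Mul(Rational(-1, 9), Add(Add(-5, Mul(-1, Mul(-4, Rational(1, 3)))), 3)), 293) = Mul(Mul(Rational(-1, 9), Add(Add(-5, Mul(-1, Rational(-4, 3))), 3)), 293) = Mul(Mul(Rational(-1, 9), Add(Add(-5, Rational(4, 3)), 3)), 293) = Mul(Mul(Rational(-1, 9), Add(Rational(-11, 3), 3)), 293) = Mul(Mul(Rational(-1, 9), Rational(-2, 3)), 293) = Mul(Rational(2, 27), 293) = Rational(586, 27)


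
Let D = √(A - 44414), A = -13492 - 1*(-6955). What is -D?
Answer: -I*√50951 ≈ -225.72*I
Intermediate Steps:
A = -6537 (A = -13492 + 6955 = -6537)
D = I*√50951 (D = √(-6537 - 44414) = √(-50951) = I*√50951 ≈ 225.72*I)
-D = -I*√50951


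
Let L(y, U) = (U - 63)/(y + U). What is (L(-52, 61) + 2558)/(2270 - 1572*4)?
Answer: -11510/18081 ≈ -0.63658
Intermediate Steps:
L(y, U) = (-63 + U)/(U + y)
(L(-52, 61) + 2558)/(2270 - 1572*4) = ((-63 + 61)/(61 - 52) + 2558)/(2270 - 1572*4) = (-2/9 + 2558)/(2270 - 6288) = ((⅑)*(-2) + 2558)/(-4018) = (-2/9 + 2558)*(-1/4018) = (23020/9)*(-1/4018) = -11510/18081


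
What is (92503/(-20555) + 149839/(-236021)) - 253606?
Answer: -1230372016769138/4851411655 ≈ -2.5361e+5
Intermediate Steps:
(92503/(-20555) + 149839/(-236021)) - 253606 = (92503*(-1/20555) + 149839*(-1/236021)) - 253606 = (-92503/20555 - 149839/236021) - 253606 = -24912591208/4851411655 - 253606 = -1230372016769138/4851411655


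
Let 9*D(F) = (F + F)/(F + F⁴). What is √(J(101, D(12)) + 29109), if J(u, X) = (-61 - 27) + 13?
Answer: 3*√3226 ≈ 170.39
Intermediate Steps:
D(F) = 2*F/(9*(F + F⁴)) (D(F) = ((F + F)/(F + F⁴))/9 = ((2*F)/(F + F⁴))/9 = (2*F/(F + F⁴))/9 = 2*F/(9*(F + F⁴)))
J(u, X) = -75 (J(u, X) = -88 + 13 = -75)
√(J(101, D(12)) + 29109) = √(-75 + 29109) = √29034 = 3*√3226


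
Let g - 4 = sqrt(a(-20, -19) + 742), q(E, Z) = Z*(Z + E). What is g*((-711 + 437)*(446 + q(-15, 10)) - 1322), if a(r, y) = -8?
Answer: -439304 - 109826*sqrt(734) ≈ -3.4148e+6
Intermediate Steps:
q(E, Z) = Z*(E + Z)
g = 4 + sqrt(734) (g = 4 + sqrt(-8 + 742) = 4 + sqrt(734) ≈ 31.092)
g*((-711 + 437)*(446 + q(-15, 10)) - 1322) = (4 + sqrt(734))*((-711 + 437)*(446 + 10*(-15 + 10)) - 1322) = (4 + sqrt(734))*(-274*(446 + 10*(-5)) - 1322) = (4 + sqrt(734))*(-274*(446 - 50) - 1322) = (4 + sqrt(734))*(-274*396 - 1322) = (4 + sqrt(734))*(-108504 - 1322) = (4 + sqrt(734))*(-109826) = -439304 - 109826*sqrt(734)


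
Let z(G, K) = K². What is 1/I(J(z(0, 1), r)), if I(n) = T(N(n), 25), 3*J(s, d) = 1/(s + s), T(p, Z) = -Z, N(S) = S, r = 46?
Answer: -1/25 ≈ -0.040000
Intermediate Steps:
J(s, d) = 1/(6*s) (J(s, d) = 1/(3*(s + s)) = 1/(3*((2*s))) = (1/(2*s))/3 = 1/(6*s))
I(n) = -25 (I(n) = -1*25 = -25)
1/I(J(z(0, 1), r)) = 1/(-25) = -1/25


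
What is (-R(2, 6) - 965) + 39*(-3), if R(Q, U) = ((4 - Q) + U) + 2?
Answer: -1092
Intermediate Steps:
R(Q, U) = 6 + U - Q (R(Q, U) = (4 + U - Q) + 2 = 6 + U - Q)
(-R(2, 6) - 965) + 39*(-3) = (-(6 + 6 - 1*2) - 965) + 39*(-3) = (-(6 + 6 - 2) - 965) - 117 = (-1*10 - 965) - 117 = (-10 - 965) - 117 = -975 - 117 = -1092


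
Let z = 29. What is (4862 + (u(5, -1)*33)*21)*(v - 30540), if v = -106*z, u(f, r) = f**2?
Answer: -745793818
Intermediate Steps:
v = -3074 (v = -106*29 = -3074)
(4862 + (u(5, -1)*33)*21)*(v - 30540) = (4862 + (5**2*33)*21)*(-3074 - 30540) = (4862 + (25*33)*21)*(-33614) = (4862 + 825*21)*(-33614) = (4862 + 17325)*(-33614) = 22187*(-33614) = -745793818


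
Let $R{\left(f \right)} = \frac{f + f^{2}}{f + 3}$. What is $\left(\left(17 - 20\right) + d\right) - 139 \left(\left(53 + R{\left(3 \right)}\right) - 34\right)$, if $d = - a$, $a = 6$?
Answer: $-2928$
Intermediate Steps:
$d = -6$ ($d = \left(-1\right) 6 = -6$)
$R{\left(f \right)} = \frac{f + f^{2}}{3 + f}$
$\left(\left(17 - 20\right) + d\right) - 139 \left(\left(53 + R{\left(3 \right)}\right) - 34\right) = \left(\left(17 - 20\right) - 6\right) - 139 \left(\left(53 + \frac{3 \left(1 + 3\right)}{3 + 3}\right) - 34\right) = \left(-3 - 6\right) - 139 \left(\left(53 + 3 \cdot \frac{1}{6} \cdot 4\right) - 34\right) = -9 - 139 \left(\left(53 + 3 \cdot \frac{1}{6} \cdot 4\right) - 34\right) = -9 - 139 \left(\left(53 + 2\right) - 34\right) = -9 - 139 \left(55 - 34\right) = -9 - 2919 = -2928$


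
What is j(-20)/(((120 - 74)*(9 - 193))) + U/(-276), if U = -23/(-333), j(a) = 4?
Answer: -382/528471 ≈ -0.00072284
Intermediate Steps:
U = 23/333 (U = -23*(-1/333) = 23/333 ≈ 0.069069)
j(-20)/(((120 - 74)*(9 - 193))) + U/(-276) = 4/(((120 - 74)*(9 - 193))) + (23/333)/(-276) = 4/((46*(-184))) + (23/333)*(-1/276) = 4/(-8464) - 1/3996 = 4*(-1/8464) - 1/3996 = -1/2116 - 1/3996 = -382/528471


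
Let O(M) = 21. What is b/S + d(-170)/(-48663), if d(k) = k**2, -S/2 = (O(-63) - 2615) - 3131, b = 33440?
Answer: 129638572/55719135 ≈ 2.3266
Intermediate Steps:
S = 11450 (S = -2*((21 - 2615) - 3131) = -2*(-2594 - 3131) = -2*(-5725) = 11450)
b/S + d(-170)/(-48663) = 33440/11450 + (-170)**2/(-48663) = 33440*(1/11450) + 28900*(-1/48663) = 3344/1145 - 28900/48663 = 129638572/55719135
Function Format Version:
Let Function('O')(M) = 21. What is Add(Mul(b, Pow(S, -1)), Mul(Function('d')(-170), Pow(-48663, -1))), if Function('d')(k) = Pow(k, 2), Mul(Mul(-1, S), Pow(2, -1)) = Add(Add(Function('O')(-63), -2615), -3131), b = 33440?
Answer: Rational(129638572, 55719135) ≈ 2.3266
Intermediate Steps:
S = 11450 (S = Mul(-2, Add(Add(21, -2615), -3131)) = Mul(-2, Add(-2594, -3131)) = Mul(-2, -5725) = 11450)
Add(Mul(b, Pow(S, -1)), Mul(Function('d')(-170), Pow(-48663, -1))) = Add(Mul(33440, Pow(11450, -1)), Mul(Pow(-170, 2), Pow(-48663, -1))) = Add(Mul(33440, Rational(1, 11450)), Mul(28900, Rational(-1, 48663))) = Add(Rational(3344, 1145), Rational(-28900, 48663)) = Rational(129638572, 55719135)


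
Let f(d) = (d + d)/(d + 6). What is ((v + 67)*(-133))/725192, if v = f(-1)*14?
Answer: -2149/190840 ≈ -0.011261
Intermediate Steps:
f(d) = 2*d/(6 + d) (f(d) = (2*d)/(6 + d) = 2*d/(6 + d))
v = -28/5 (v = (2*(-1)/(6 - 1))*14 = (2*(-1)/5)*14 = (2*(-1)*(⅕))*14 = -⅖*14 = -28/5 ≈ -5.6000)
((v + 67)*(-133))/725192 = ((-28/5 + 67)*(-133))/725192 = ((307/5)*(-133))*(1/725192) = -40831/5*1/725192 = -2149/190840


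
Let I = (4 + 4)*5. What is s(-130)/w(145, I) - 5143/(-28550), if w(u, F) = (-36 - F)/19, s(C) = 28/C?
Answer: 43422/185575 ≈ 0.23399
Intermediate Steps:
I = 40 (I = 8*5 = 40)
w(u, F) = -36/19 - F/19 (w(u, F) = (-36 - F)*(1/19) = -36/19 - F/19)
s(-130)/w(145, I) - 5143/(-28550) = (28/(-130))/(-36/19 - 1/19*40) - 5143/(-28550) = (28*(-1/130))/(-36/19 - 40/19) - 5143*(-1/28550) = -14/65/(-4) + 5143/28550 = -14/65*(-¼) + 5143/28550 = 7/130 + 5143/28550 = 43422/185575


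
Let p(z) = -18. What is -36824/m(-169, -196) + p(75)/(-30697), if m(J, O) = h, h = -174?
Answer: 565194730/2670639 ≈ 211.63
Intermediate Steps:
m(J, O) = -174
-36824/m(-169, -196) + p(75)/(-30697) = -36824/(-174) - 18/(-30697) = -36824*(-1/174) - 18*(-1/30697) = 18412/87 + 18/30697 = 565194730/2670639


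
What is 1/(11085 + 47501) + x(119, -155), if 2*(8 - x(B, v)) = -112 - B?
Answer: 3617686/29293 ≈ 123.50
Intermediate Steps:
x(B, v) = 64 + B/2 (x(B, v) = 8 - (-112 - B)/2 = 8 + (56 + B/2) = 64 + B/2)
1/(11085 + 47501) + x(119, -155) = 1/(11085 + 47501) + (64 + (½)*119) = 1/58586 + (64 + 119/2) = 1/58586 + 247/2 = 3617686/29293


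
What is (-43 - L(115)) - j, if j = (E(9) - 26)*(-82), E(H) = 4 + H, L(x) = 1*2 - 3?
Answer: -1108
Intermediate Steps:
L(x) = -1 (L(x) = 2 - 3 = -1)
j = 1066 (j = ((4 + 9) - 26)*(-82) = (13 - 26)*(-82) = -13*(-82) = 1066)
(-43 - L(115)) - j = (-43 - 1*(-1)) - 1*1066 = (-43 + 1) - 1066 = -42 - 1066 = -1108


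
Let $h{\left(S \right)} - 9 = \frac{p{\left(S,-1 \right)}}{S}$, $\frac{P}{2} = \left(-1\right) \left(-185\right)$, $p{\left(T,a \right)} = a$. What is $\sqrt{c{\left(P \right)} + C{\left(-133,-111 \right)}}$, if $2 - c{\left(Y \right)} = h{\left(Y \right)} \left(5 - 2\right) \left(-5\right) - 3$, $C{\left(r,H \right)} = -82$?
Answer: $\frac{\sqrt{317386}}{74} \approx 7.6131$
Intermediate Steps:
$P = 370$ ($P = 2 \left(\left(-1\right) \left(-185\right)\right) = 2 \cdot 185 = 370$)
$h{\left(S \right)} = 9 - \frac{1}{S}$
$c{\left(Y \right)} = 140 - \frac{15}{Y}$ ($c{\left(Y \right)} = 2 - \left(\left(9 - \frac{1}{Y}\right) \left(5 - 2\right) \left(-5\right) - 3\right) = 2 - \left(\left(9 - \frac{1}{Y}\right) 3 \left(-5\right) - 3\right) = 2 - \left(\left(27 - \frac{3}{Y}\right) \left(-5\right) - 3\right) = 2 - \left(\left(-135 + \frac{15}{Y}\right) - 3\right) = 2 - \left(-138 + \frac{15}{Y}\right) = 2 + \left(138 - \frac{15}{Y}\right) = 140 - \frac{15}{Y}$)
$\sqrt{c{\left(P \right)} + C{\left(-133,-111 \right)}} = \sqrt{\left(140 - \frac{15}{370}\right) - 82} = \sqrt{\left(140 - \frac{3}{74}\right) - 82} = \sqrt{\frac{10357}{74} - 82} = \sqrt{\frac{4289}{74}} = \frac{\sqrt{317386}}{74}$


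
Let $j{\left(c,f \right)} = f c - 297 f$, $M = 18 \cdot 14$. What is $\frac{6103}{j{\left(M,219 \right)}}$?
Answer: $- \frac{6103}{9855} \approx -0.61928$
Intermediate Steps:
$M = 252$
$j{\left(c,f \right)} = - 297 f + c f$ ($j{\left(c,f \right)} = c f - 297 f = - 297 f + c f$)
$\frac{6103}{j{\left(M,219 \right)}} = \frac{6103}{219 \left(-297 + 252\right)} = \frac{6103}{219 \left(-45\right)} = \frac{6103}{-9855} = 6103 \left(- \frac{1}{9855}\right) = - \frac{6103}{9855}$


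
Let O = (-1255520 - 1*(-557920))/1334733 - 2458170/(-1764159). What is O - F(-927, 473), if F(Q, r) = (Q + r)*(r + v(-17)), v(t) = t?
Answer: 162492526074719446/784893744849 ≈ 2.0702e+5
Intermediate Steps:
F(Q, r) = (-17 + r)*(Q + r) (F(Q, r) = (Q + r)*(r - 17) = (Q + r)*(-17 + r) = (-17 + r)*(Q + r))
O = 683441100070/784893744849 (O = (-1255520 + 557920)*(1/1334733) - 2458170*(-1/1764159) = -697600*1/1334733 + 819390/588053 = -697600/1334733 + 819390/588053 = 683441100070/784893744849 ≈ 0.87074)
O - F(-927, 473) = 683441100070/784893744849 - (473² - 17*(-927) - 17*473 - 927*473) = 683441100070/784893744849 - (223729 + 15759 - 8041 - 438471) = 683441100070/784893744849 - 1*(-207024) = 683441100070/784893744849 + 207024 = 162492526074719446/784893744849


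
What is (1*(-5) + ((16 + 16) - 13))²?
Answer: 196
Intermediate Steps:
(1*(-5) + ((16 + 16) - 13))² = (-5 + (32 - 13))² = (-5 + 19)² = 14² = 196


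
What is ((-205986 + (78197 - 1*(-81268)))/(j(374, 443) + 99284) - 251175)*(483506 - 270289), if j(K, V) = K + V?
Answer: -1786965649781844/33367 ≈ -5.3555e+10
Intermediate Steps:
((-205986 + (78197 - 1*(-81268)))/(j(374, 443) + 99284) - 251175)*(483506 - 270289) = ((-205986 + (78197 - 1*(-81268)))/((374 + 443) + 99284) - 251175)*(483506 - 270289) = ((-205986 + (78197 + 81268))/(817 + 99284) - 251175)*213217 = ((-205986 + 159465)/100101 - 251175)*213217 = (-46521*1/100101 - 251175)*213217 = (-15507/33367 - 251175)*213217 = -8380971732/33367*213217 = -1786965649781844/33367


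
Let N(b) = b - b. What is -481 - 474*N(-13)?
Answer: -481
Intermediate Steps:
N(b) = 0
-481 - 474*N(-13) = -481 - 474*0 = -481 + 0 = -481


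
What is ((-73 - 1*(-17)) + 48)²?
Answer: 64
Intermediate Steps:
((-73 - 1*(-17)) + 48)² = ((-73 + 17) + 48)² = (-56 + 48)² = (-8)² = 64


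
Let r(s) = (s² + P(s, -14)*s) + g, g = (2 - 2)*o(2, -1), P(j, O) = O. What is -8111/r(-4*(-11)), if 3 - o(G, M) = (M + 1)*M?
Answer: -8111/1320 ≈ -6.1447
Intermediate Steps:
o(G, M) = 3 - M*(1 + M) (o(G, M) = 3 - (M + 1)*M = 3 - (1 + M)*M = 3 - M*(1 + M))
g = 0 (g = (2 - 2)*(3 - 1*(-1) - 1*(-1)²) = 0*(3 + 1 - 1*1) = 0*(3 + 1 - 1) = 0*3 = 0)
r(s) = s² - 14*s (r(s) = (s² - 14*s) + 0 = s² - 14*s)
-8111/r(-4*(-11)) = -8111*1/(44*(-14 - 4*(-11))) = -8111*1/(44*(-14 + 44)) = -8111/(44*30) = -8111/1320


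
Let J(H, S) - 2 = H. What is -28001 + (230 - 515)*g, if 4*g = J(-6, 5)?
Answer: -27716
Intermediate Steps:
J(H, S) = 2 + H
g = -1 (g = (2 - 6)/4 = (1/4)*(-4) = -1)
-28001 + (230 - 515)*g = -28001 + (230 - 515)*(-1) = -28001 - 285*(-1) = -28001 + 285 = -27716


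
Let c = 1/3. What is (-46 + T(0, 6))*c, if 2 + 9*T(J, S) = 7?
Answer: -409/27 ≈ -15.148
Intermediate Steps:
c = ⅓ ≈ 0.33333
T(J, S) = 5/9 (T(J, S) = -2/9 + (⅑)*7 = -2/9 + 7/9 = 5/9)
(-46 + T(0, 6))*c = (-46 + 5/9)*(⅓) = -409/9*⅓ = -409/27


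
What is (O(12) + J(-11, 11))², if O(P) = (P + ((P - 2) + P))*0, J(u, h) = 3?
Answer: 9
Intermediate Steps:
O(P) = 0 (O(P) = (P + ((-2 + P) + P))*0 = (P + (-2 + 2*P))*0 = (-2 + 3*P)*0 = 0)
(O(12) + J(-11, 11))² = (0 + 3)² = 3² = 9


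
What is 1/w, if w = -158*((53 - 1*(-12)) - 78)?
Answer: 1/2054 ≈ 0.00048685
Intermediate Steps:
w = 2054 (w = -158*((53 + 12) - 78) = -158*(65 - 78) = -158*(-13) = 2054)
1/w = 1/2054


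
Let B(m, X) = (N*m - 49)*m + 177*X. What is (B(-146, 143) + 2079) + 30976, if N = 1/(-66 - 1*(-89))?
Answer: 1528276/23 ≈ 66447.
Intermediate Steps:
N = 1/23 (N = 1/(-66 + 89) = 1/23 ≈ 0.043478)
B(m, X) = 177*X + m*(-49 + m/23) (B(m, X) = (m/23 - 49)*m + 177*X = (-49 + m/23)*m + 177*X = m*(-49 + m/23) + 177*X = 177*X + m*(-49 + m/23))
(B(-146, 143) + 2079) + 30976 = ((-49*(-146) + 177*143 + (1/23)*(-146)²) + 2079) + 30976 = ((7154 + 25311 + (1/23)*21316) + 2079) + 30976 = ((7154 + 25311 + 21316/23) + 2079) + 30976 = (768011/23 + 2079) + 30976 = 815828/23 + 30976 = 1528276/23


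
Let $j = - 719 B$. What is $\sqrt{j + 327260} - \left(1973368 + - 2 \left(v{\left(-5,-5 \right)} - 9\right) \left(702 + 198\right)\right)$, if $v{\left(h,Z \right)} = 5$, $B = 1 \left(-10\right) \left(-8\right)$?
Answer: $-1980568 + 2 \sqrt{67435} \approx -1.98 \cdot 10^{6}$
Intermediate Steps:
$B = 80$ ($B = \left(-10\right) \left(-8\right) = 80$)
$j = -57520$ ($j = \left(-719\right) 80 = -57520$)
$\sqrt{j + 327260} - \left(1973368 + - 2 \left(v{\left(-5,-5 \right)} - 9\right) \left(702 + 198\right)\right) = \sqrt{-57520 + 327260} - \left(1973368 + - 2 \left(5 - 9\right) \left(702 + 198\right)\right) = \sqrt{269740} - \left(1973368 + \left(-2\right) \left(-4\right) 900\right) = 2 \sqrt{67435} - \left(1973368 + 8 \cdot 900\right) = 2 \sqrt{67435} - \left(1973368 + 7200\right) = 2 \sqrt{67435} - 1980568 = -1980568 + 2 \sqrt{67435}$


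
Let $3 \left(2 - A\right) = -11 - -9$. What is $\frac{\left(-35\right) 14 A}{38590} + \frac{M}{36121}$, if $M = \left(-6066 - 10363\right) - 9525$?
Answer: $- \frac{314628890}{418172817} \approx -0.75239$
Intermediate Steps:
$A = \frac{8}{3}$ ($A = 2 - \frac{-11 - -9}{3} = 2 - \frac{-11 + 9}{3} = 2 - - \frac{2}{3} = 2 + \frac{2}{3} = \frac{8}{3} \approx 2.6667$)
$M = -25954$ ($M = -16429 - 9525 = -25954$)
$\frac{\left(-35\right) 14 A}{38590} + \frac{M}{36121} = \frac{\left(-35\right) 14 \cdot \frac{8}{3}}{38590} - \frac{25954}{36121} = \left(-490\right) \frac{8}{3} \cdot \frac{1}{38590} - \frac{25954}{36121} = \left(- \frac{3920}{3}\right) \frac{1}{38590} - \frac{25954}{36121} = - \frac{392}{11577} - \frac{25954}{36121} = - \frac{314628890}{418172817}$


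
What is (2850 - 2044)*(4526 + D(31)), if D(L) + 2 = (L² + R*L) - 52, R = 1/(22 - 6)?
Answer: 35044477/8 ≈ 4.3806e+6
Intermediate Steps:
R = 1/16 ≈ 0.062500
D(L) = -54 + L² + L/16 (D(L) = -2 + ((L² + L/16) - 52) = -2 + (-52 + L² + L/16) = -54 + L² + L/16)
(2850 - 2044)*(4526 + D(31)) = (2850 - 2044)*(4526 + (-54 + 31² + (1/16)*31)) = 806*(4526 + (-54 + 961 + 31/16)) = 806*(4526 + 14543/16) = 806*(86959/16) = 35044477/8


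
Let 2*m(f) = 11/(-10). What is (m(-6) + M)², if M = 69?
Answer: 1874161/400 ≈ 4685.4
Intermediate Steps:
m(f) = -11/20 (m(f) = (11/(-10))/2 = (11*(-⅒))/2 = (½)*(-11/10) = -11/20)
(m(-6) + M)² = (-11/20 + 69)² = (1369/20)² = 1874161/400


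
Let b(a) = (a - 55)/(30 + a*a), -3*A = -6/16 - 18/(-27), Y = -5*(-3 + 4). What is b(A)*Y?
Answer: 1428120/155569 ≈ 9.1800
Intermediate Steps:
Y = -5 (Y = -5*1 = -5)
A = -7/72 (A = -(-6/16 - 18/(-27))/3 = -(-6*1/16 - 18*(-1/27))/3 = -(-3/8 + ⅔)/3 = -⅓*7/24 = -7/72 ≈ -0.097222)
b(a) = (-55 + a)/(30 + a²)
b(A)*Y = ((-55 - 7/72)/(30 + (-7/72)²))*(-5) = (-3967/72/(30 + 49/5184))*(-5) = (-3967/72/(155569/5184))*(-5) = ((5184/155569)*(-3967/72))*(-5) = -285624/155569*(-5) = 1428120/155569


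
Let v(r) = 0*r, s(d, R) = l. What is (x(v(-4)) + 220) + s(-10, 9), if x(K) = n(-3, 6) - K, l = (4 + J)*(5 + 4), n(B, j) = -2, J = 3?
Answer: 281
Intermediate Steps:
l = 63 (l = (4 + 3)*(5 + 4) = 7*9 = 63)
s(d, R) = 63
v(r) = 0
x(K) = -2 - K
(x(v(-4)) + 220) + s(-10, 9) = ((-2 - 1*0) + 220) + 63 = ((-2 + 0) + 220) + 63 = (-2 + 220) + 63 = 218 + 63 = 281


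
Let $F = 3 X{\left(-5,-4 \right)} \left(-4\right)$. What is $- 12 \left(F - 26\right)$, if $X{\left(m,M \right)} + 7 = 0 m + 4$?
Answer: $-120$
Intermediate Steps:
$X{\left(m,M \right)} = -3$ ($X{\left(m,M \right)} = -7 + \left(0 m + 4\right) = -7 + \left(0 + 4\right) = -7 + 4 = -3$)
$F = 36$ ($F = 3 \left(-3\right) \left(-4\right) = \left(-9\right) \left(-4\right) = 36$)
$- 12 \left(F - 26\right) = - 12 \left(36 - 26\right) = \left(-12\right) 10 = -120$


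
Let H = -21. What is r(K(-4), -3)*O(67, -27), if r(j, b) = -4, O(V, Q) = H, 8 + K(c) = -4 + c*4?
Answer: 84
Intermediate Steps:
K(c) = -12 + 4*c (K(c) = -8 + (-4 + c*4) = -8 + (-4 + 4*c) = -12 + 4*c)
O(V, Q) = -21
r(K(-4), -3)*O(67, -27) = -4*(-21) = 84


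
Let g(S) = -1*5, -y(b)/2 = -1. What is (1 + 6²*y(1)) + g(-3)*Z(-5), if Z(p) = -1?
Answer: 78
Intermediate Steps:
y(b) = 2 (y(b) = -2*(-1) = 2)
g(S) = -5
(1 + 6²*y(1)) + g(-3)*Z(-5) = (1 + 6²*2) - 5*(-1) = (1 + 36*2) + 5 = (1 + 72) + 5 = 73 + 5 = 78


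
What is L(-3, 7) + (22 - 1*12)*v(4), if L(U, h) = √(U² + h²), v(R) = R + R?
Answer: 80 + √58 ≈ 87.616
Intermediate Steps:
v(R) = 2*R
L(-3, 7) + (22 - 1*12)*v(4) = √((-3)² + 7²) + (22 - 1*12)*(2*4) = √(9 + 49) + (22 - 12)*8 = √58 + 10*8 = √58 + 80 = 80 + √58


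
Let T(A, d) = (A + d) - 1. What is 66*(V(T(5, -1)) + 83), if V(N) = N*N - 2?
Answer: 5940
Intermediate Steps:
T(A, d) = -1 + A + d
V(N) = -2 + N**2 (V(N) = N**2 - 2 = -2 + N**2)
66*(V(T(5, -1)) + 83) = 66*((-2 + (-1 + 5 - 1)**2) + 83) = 66*((-2 + 3**2) + 83) = 66*((-2 + 9) + 83) = 66*(7 + 83) = 66*90 = 5940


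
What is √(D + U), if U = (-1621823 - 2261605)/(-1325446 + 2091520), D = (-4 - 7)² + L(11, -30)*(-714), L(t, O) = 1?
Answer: I*√9749681435915/127679 ≈ 24.455*I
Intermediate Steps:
D = -593 (D = (-4 - 7)² + 1*(-714) = (-11)² - 714 = 121 - 714 = -593)
U = -647238/127679 (U = -3883428/766074 = -3883428*1/766074 = -647238/127679 ≈ -5.0693)
√(D + U) = √(-593 - 647238/127679) = √(-76360885/127679) = I*√9749681435915/127679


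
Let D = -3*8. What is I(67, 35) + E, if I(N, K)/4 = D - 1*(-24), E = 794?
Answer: 794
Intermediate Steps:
D = -24
I(N, K) = 0 (I(N, K) = 4*(-24 - 1*(-24)) = 4*(-24 + 24) = 4*0 = 0)
I(67, 35) + E = 0 + 794 = 794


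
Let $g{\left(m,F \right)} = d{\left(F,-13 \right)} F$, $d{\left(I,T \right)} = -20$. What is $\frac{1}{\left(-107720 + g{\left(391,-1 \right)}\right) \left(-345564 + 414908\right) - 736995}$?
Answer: $- \frac{1}{7469085795} \approx -1.3389 \cdot 10^{-10}$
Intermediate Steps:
$g{\left(m,F \right)} = - 20 F$
$\frac{1}{\left(-107720 + g{\left(391,-1 \right)}\right) \left(-345564 + 414908\right) - 736995} = \frac{1}{\left(-107720 - -20\right) \left(-345564 + 414908\right) - 736995} = \frac{1}{\left(-107720 + 20\right) 69344 - 736995} = \frac{1}{\left(-107700\right) 69344 - 736995} = \frac{1}{-7468348800 - 736995} = \frac{1}{-7469085795} = - \frac{1}{7469085795}$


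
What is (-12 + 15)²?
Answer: 9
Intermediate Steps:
(-12 + 15)² = 3² = 9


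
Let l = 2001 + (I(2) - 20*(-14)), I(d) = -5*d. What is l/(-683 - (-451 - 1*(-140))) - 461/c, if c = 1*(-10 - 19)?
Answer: 35211/3596 ≈ 9.7917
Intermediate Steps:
c = -29 (c = 1*(-29) = -29)
l = 2271 (l = 2001 + (-5*2 - 20*(-14)) = 2001 + (-10 + 280) = 2001 + 270 = 2271)
l/(-683 - (-451 - 1*(-140))) - 461/c = 2271/(-683 - (-451 - 1*(-140))) - 461/(-29) = 2271/(-683 - (-451 + 140)) - 461*(-1/29) = 2271/(-683 - 1*(-311)) + 461/29 = 2271/(-683 + 311) + 461/29 = 2271/(-372) + 461/29 = 2271*(-1/372) + 461/29 = -757/124 + 461/29 = 35211/3596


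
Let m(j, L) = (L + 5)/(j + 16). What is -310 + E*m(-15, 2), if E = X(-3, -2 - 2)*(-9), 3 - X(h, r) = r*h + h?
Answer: 68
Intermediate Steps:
X(h, r) = 3 - h - h*r (X(h, r) = 3 - (r*h + h) = 3 - (h*r + h) = 3 - (h + h*r) = 3 + (-h - h*r) = 3 - h - h*r)
m(j, L) = (5 + L)/(16 + j)
E = 54 (E = (3 - 1*(-3) - 1*(-3)*(-2 - 2))*(-9) = (3 + 3 - 1*(-3)*(-4))*(-9) = (3 + 3 - 12)*(-9) = -6*(-9) = 54)
-310 + E*m(-15, 2) = -310 + 54*((5 + 2)/(16 - 15)) = -310 + 54*(7/1) = -310 + 54*(1*7) = -310 + 54*7 = -310 + 378 = 68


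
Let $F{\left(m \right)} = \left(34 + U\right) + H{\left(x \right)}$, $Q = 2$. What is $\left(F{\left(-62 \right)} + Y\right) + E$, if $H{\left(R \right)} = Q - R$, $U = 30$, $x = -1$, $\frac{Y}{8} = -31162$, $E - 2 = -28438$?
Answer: $-277665$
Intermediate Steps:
$E = -28436$ ($E = 2 - 28438 = -28436$)
$Y = -249296$ ($Y = 8 \left(-31162\right) = -249296$)
$H{\left(R \right)} = 2 - R$
$F{\left(m \right)} = 67$ ($F{\left(m \right)} = \left(34 + 30\right) + \left(2 - -1\right) = 64 + \left(2 + 1\right) = 64 + 3 = 67$)
$\left(F{\left(-62 \right)} + Y\right) + E = \left(67 - 249296\right) - 28436 = -249229 - 28436 = -277665$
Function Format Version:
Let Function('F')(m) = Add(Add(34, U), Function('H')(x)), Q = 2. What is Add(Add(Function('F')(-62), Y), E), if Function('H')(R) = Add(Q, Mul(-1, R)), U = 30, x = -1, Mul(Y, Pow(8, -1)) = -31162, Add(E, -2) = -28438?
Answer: -277665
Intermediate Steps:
E = -28436 (E = Add(2, -28438) = -28436)
Y = -249296 (Y = Mul(8, -31162) = -249296)
Function('H')(R) = Add(2, Mul(-1, R))
Function('F')(m) = 67 (Function('F')(m) = Add(Add(34, 30), Add(2, Mul(-1, -1))) = Add(64, Add(2, 1)) = Add(64, 3) = 67)
Add(Add(Function('F')(-62), Y), E) = Add(Add(67, -249296), -28436) = Add(-249229, -28436) = -277665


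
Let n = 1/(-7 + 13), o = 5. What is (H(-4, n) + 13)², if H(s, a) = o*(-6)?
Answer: 289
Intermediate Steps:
n = ⅙ (n = 1/6 = ⅙ ≈ 0.16667)
H(s, a) = -30 (H(s, a) = 5*(-6) = -30)
(H(-4, n) + 13)² = (-30 + 13)² = (-17)² = 289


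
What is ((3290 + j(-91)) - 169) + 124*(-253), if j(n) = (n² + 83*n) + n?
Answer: -27614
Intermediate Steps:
j(n) = n² + 84*n
((3290 + j(-91)) - 169) + 124*(-253) = ((3290 - 91*(84 - 91)) - 169) + 124*(-253) = ((3290 - 91*(-7)) - 169) - 31372 = ((3290 + 637) - 169) - 31372 = (3927 - 169) - 31372 = 3758 - 31372 = -27614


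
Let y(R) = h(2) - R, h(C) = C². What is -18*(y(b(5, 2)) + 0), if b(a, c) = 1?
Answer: -54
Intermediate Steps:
y(R) = 4 - R (y(R) = 2² - R = 4 - R)
-18*(y(b(5, 2)) + 0) = -18*((4 - 1*1) + 0) = -18*((4 - 1) + 0) = -18*(3 + 0) = -18*3 = -54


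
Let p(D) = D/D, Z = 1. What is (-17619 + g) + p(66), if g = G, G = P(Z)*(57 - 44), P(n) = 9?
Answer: -17501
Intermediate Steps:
p(D) = 1
G = 117 (G = 9*(57 - 44) = 9*13 = 117)
g = 117
(-17619 + g) + p(66) = (-17619 + 117) + 1 = -17502 + 1 = -17501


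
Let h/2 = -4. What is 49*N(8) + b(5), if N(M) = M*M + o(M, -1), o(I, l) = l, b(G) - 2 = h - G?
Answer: 3076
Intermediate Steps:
h = -8 (h = 2*(-4) = -8)
b(G) = -6 - G (b(G) = 2 + (-8 - G) = -6 - G)
N(M) = -1 + M² (N(M) = M*M - 1 = M² - 1 = -1 + M²)
49*N(8) + b(5) = 49*(-1 + 8²) + (-6 - 1*5) = 49*(-1 + 64) + (-6 - 5) = 49*63 - 11 = 3087 - 11 = 3076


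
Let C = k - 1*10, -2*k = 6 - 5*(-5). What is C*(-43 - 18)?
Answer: 3111/2 ≈ 1555.5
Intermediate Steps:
k = -31/2 (k = -(6 - 5*(-5))/2 = -(6 + 25)/2 = -1/2*31 = -31/2 ≈ -15.500)
C = -51/2 (C = -31/2 - 1*10 = -31/2 - 10 = -51/2 ≈ -25.500)
C*(-43 - 18) = -51*(-43 - 18)/2 = -51/2*(-61) = 3111/2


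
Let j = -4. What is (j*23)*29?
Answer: -2668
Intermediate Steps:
(j*23)*29 = -4*23*29 = -92*29 = -2668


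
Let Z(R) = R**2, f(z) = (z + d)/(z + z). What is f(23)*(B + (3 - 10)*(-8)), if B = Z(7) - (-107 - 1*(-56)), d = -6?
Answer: 1326/23 ≈ 57.652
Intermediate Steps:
f(z) = (-6 + z)/(2*z) (f(z) = (z - 6)/(z + z) = (-6 + z)/((2*z)) = (-6 + z)*(1/(2*z)) = (-6 + z)/(2*z))
B = 100 (B = 7**2 - (-107 - 1*(-56)) = 49 - (-107 + 56) = 49 - 1*(-51) = 49 + 51 = 100)
f(23)*(B + (3 - 10)*(-8)) = ((1/2)*(-6 + 23)/23)*(100 + (3 - 10)*(-8)) = ((1/2)*(1/23)*17)*(100 - 7*(-8)) = 17*(100 + 56)/46 = (17/46)*156 = 1326/23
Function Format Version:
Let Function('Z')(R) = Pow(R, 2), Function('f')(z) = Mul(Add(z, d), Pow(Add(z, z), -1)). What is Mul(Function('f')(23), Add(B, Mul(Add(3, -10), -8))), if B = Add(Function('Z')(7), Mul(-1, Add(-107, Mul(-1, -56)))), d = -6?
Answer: Rational(1326, 23) ≈ 57.652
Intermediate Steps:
Function('f')(z) = Mul(Rational(1, 2), Pow(z, -1), Add(-6, z)) (Function('f')(z) = Mul(Add(z, -6), Pow(Add(z, z), -1)) = Mul(Add(-6, z), Pow(Mul(2, z), -1)) = Mul(Add(-6, z), Mul(Rational(1, 2), Pow(z, -1))) = Mul(Rational(1, 2), Pow(z, -1), Add(-6, z)))
B = 100 (B = Add(Pow(7, 2), Mul(-1, Add(-107, Mul(-1, -56)))) = Add(49, Mul(-1, Add(-107, 56))) = Add(49, Mul(-1, -51)) = Add(49, 51) = 100)
Mul(Function('f')(23), Add(B, Mul(Add(3, -10), -8))) = Mul(Mul(Rational(1, 2), Pow(23, -1), Add(-6, 23)), Add(100, Mul(Add(3, -10), -8))) = Mul(Mul(Rational(1, 2), Rational(1, 23), 17), Add(100, Mul(-7, -8))) = Mul(Rational(17, 46), Add(100, 56)) = Mul(Rational(17, 46), 156) = Rational(1326, 23)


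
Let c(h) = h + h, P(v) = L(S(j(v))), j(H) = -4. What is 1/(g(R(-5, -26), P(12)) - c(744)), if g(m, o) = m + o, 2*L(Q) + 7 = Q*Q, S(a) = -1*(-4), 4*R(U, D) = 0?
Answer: -2/2967 ≈ -0.00067408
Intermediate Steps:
R(U, D) = 0 (R(U, D) = (¼)*0 = 0)
S(a) = 4
L(Q) = -7/2 + Q²/2 (L(Q) = -7/2 + (Q*Q)/2 = -7/2 + Q²/2)
P(v) = 9/2 (P(v) = -7/2 + (½)*4² = -7/2 + (½)*16 = -7/2 + 8 = 9/2)
c(h) = 2*h
1/(g(R(-5, -26), P(12)) - c(744)) = 1/((0 + 9/2) - 2*744) = 1/(9/2 - 1*1488) = 1/(9/2 - 1488) = 1/(-2967/2) = -2/2967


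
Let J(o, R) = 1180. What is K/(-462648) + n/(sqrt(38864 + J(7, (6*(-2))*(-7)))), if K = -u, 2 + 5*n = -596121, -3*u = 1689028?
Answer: -422257/346986 - 596123*sqrt(10011)/100110 ≈ -597.01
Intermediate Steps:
u = -1689028/3 (u = -1/3*1689028 = -1689028/3 ≈ -5.6301e+5)
n = -596123/5 (n = -2/5 + (1/5)*(-596121) = -2/5 - 596121/5 = -596123/5 ≈ -1.1922e+5)
K = 1689028/3 (K = -1*(-1689028/3) = 1689028/3 ≈ 5.6301e+5)
K/(-462648) + n/(sqrt(38864 + J(7, (6*(-2))*(-7)))) = (1689028/3)/(-462648) - 596123/(5*sqrt(38864 + 1180)) = (1689028/3)*(-1/462648) - 596123*sqrt(10011)/20022/5 = -422257/346986 - 596123*sqrt(10011)/20022/5 = -422257/346986 - 596123*sqrt(10011)/100110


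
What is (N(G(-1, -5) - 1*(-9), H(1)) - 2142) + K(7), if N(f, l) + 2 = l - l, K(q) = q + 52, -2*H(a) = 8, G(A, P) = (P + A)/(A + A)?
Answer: -2085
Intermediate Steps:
G(A, P) = (A + P)/(2*A) (G(A, P) = (A + P)/((2*A)) = (A + P)*(1/(2*A)) = (A + P)/(2*A))
H(a) = -4 (H(a) = -½*8 = -4)
K(q) = 52 + q
N(f, l) = -2 (N(f, l) = -2 + (l - l) = -2 + 0 = -2)
(N(G(-1, -5) - 1*(-9), H(1)) - 2142) + K(7) = (-2 - 2142) + (52 + 7) = -2144 + 59 = -2085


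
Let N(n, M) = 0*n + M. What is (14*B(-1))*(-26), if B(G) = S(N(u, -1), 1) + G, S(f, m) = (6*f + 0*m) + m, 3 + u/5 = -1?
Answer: 2184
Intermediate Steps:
u = -20 (u = -15 + 5*(-1) = -15 - 5 = -20)
N(n, M) = M (N(n, M) = 0 + M = M)
S(f, m) = m + 6*f (S(f, m) = (6*f + 0) + m = 6*f + m = m + 6*f)
B(G) = -5 + G (B(G) = (1 + 6*(-1)) + G = (1 - 6) + G = -5 + G)
(14*B(-1))*(-26) = (14*(-5 - 1))*(-26) = (14*(-6))*(-26) = -84*(-26) = 2184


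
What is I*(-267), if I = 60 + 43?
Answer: -27501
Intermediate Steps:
I = 103
I*(-267) = 103*(-267) = -27501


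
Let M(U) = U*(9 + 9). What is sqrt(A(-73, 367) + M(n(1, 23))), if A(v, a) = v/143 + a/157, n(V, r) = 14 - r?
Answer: I*sqrt(80734738942)/22451 ≈ 12.656*I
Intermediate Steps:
A(v, a) = v/143 + a/157 (A(v, a) = v*(1/143) + a*(1/157) = v/143 + a/157)
M(U) = 18*U (M(U) = U*18 = 18*U)
sqrt(A(-73, 367) + M(n(1, 23))) = sqrt(((1/143)*(-73) + (1/157)*367) + 18*(14 - 1*23)) = sqrt((-73/143 + 367/157) + 18*(14 - 23)) = sqrt(41020/22451 + 18*(-9)) = sqrt(41020/22451 - 162) = sqrt(-3596042/22451) = I*sqrt(80734738942)/22451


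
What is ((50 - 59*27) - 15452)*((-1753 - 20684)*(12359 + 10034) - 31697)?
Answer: 8539366128810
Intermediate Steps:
((50 - 59*27) - 15452)*((-1753 - 20684)*(12359 + 10034) - 31697) = ((50 - 1593) - 15452)*(-22437*22393 - 31697) = (-1543 - 15452)*(-502431741 - 31697) = -16995*(-502463438) = 8539366128810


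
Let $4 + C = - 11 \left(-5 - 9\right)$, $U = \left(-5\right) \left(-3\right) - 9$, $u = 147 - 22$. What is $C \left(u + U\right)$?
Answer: $19650$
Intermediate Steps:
$u = 125$ ($u = 147 - 22 = 125$)
$U = 6$ ($U = 15 - 9 = 6$)
$C = 150$ ($C = -4 - 11 \left(-5 - 9\right) = -4 - -154 = -4 + 154 = 150$)
$C \left(u + U\right) = 150 \left(125 + 6\right) = 150 \cdot 131 = 19650$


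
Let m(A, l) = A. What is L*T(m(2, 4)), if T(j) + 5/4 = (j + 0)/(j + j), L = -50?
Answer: 75/2 ≈ 37.500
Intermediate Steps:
T(j) = -¾ (T(j) = -5/4 + (j + 0)/(j + j) = -5/4 + j/((2*j)) = -5/4 + j*(1/(2*j)) = -5/4 + ½ = -¾)
L*T(m(2, 4)) = -50*(-¾) = 75/2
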